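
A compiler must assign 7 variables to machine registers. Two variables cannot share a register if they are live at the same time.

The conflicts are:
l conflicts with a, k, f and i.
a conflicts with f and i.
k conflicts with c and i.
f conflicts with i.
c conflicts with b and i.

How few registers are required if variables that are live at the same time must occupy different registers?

l, a, f, i all conflict with each other, so at least 4 registers are needed.
4 registers suffice: register 1 → {b, i}; register 2 → {l, c}; register 3 → {a, k}; register 4 → {f}. Every pair that conflicts lands in different registers.

4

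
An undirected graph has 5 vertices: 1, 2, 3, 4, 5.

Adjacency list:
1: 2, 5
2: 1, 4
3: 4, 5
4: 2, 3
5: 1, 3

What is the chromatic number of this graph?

3

The cycle 1-5-3-4-2-1 has odd length 5, so it cannot be 2-colored; at least 3 colors are needed.
3 colors suffice: color red → {1, 3}; color blue → {2, 5}; color green → {4}. Every edge joins two different colors.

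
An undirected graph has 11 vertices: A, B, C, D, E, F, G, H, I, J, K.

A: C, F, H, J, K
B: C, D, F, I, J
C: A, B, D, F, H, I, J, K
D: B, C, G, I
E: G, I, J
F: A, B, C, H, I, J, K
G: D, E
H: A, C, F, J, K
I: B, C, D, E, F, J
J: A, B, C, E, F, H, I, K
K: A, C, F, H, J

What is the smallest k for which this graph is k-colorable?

6

A, C, F, H, J, K are mutually adjacent (a clique of size 6), so at least 6 colors are needed.
One proper 6-coloring: A=4, B=5, C=2, D=1, E=2, F=3, G=3, H=6, I=4, J=1, K=5. Each edge has distinct colors on its endpoints.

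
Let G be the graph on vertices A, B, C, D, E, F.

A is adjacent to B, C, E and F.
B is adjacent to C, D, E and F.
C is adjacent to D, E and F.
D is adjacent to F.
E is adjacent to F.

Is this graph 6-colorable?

Yes

The chromatic number is 5. A, B, C, E, F are pairwise adjacent (a clique of size 5), so at least 5 colors are needed.
5 colors suffice: color 1 → {F}; color 2 → {C}; color 3 → {B}; color 4 → {D, E}; color 5 → {A}.
Since 6 ≥ 5, a proper 6-coloring certainly exists.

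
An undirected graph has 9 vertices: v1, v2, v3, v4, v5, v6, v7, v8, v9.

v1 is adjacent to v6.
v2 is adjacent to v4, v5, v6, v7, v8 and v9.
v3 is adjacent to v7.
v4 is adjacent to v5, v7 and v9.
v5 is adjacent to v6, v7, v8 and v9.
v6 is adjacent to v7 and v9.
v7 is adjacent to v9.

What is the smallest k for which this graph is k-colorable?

5

v2, v4, v5, v7, v9 are pairwise adjacent (a clique of size 5), so at least 5 colors are needed.
5 colors suffice: color red → {v1, v7, v8}; color blue → {v3, v5}; color green → {v2}; color yellow → {v4, v6}; color purple → {v9}. Every edge joins two different colors.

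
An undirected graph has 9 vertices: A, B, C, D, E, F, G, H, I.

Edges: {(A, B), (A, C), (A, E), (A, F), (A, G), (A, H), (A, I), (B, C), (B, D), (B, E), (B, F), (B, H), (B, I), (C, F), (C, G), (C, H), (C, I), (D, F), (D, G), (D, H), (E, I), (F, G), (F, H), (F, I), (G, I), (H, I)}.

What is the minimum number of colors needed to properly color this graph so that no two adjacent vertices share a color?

6

A, B, C, F, H, I are pairwise adjacent (a clique of size 6), so at least 6 colors are needed.
6 colors suffice: color 1 → {D, I}; color 2 → {B, G}; color 3 → {A}; color 4 → {E, F}; color 5 → {C}; color 6 → {H}. Each edge has distinct colors on its endpoints.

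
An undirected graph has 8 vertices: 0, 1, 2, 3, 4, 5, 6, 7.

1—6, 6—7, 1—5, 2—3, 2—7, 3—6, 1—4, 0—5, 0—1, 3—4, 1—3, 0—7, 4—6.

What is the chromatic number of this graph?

1, 3, 4, 6 are pairwise adjacent (a clique of size 4), so at least 4 colors are needed.
One proper 4-coloring: 0=b, 1=a, 2=b, 3=c, 4=d, 5=c, 6=b, 7=a. Every edge joins two different colors.

4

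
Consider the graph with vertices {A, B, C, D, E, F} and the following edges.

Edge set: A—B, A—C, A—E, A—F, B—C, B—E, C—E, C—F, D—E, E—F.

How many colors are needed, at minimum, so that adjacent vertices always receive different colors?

A, B, C, E form a clique, so at least 4 colors are needed.
4 colors suffice: color red → {E}; color blue → {A, D}; color green → {C}; color yellow → {B, F}. No two adjacent vertices share a color.

4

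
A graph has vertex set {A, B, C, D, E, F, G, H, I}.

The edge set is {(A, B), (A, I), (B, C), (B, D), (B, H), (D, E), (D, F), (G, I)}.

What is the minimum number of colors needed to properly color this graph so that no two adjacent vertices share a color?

2

B and C are adjacent, so at least 2 colors are needed.
One proper 2-coloring: A=blue, B=red, C=blue, D=blue, E=red, F=red, G=blue, H=blue, I=red. No two adjacent vertices share a color.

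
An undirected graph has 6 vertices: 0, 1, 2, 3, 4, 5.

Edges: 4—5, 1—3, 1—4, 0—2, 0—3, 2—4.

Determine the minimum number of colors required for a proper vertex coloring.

The cycle 0-3-1-4-2-0 has odd length 5, so it cannot be 2-colored; at least 3 colors are needed.
3 colors suffice: color a → {0, 4}; color b → {1, 2, 5}; color c → {3}. No two adjacent vertices share a color.

3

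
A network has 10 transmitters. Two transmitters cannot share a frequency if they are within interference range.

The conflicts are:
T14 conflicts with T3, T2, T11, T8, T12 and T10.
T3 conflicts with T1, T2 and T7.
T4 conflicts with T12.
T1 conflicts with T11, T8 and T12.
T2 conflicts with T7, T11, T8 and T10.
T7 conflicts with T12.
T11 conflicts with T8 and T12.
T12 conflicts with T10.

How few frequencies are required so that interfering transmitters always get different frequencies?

T14, T2, T11, T8 are mutually in conflict, so at least 4 frequencies are needed.
Using 4 frequencies: T14=2, T3=3, T4=2, T1=2, T2=1, T7=2, T11=3, T8=4, T12=1, T10=3. Each listed conflict is separated.

4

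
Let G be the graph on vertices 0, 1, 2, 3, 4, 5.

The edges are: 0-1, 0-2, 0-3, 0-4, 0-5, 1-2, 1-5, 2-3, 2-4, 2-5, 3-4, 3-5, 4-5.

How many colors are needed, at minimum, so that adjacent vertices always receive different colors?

0, 2, 3, 4, 5 form a clique, so at least 5 colors are needed.
5 colors suffice: 0=c, 1=d, 2=a, 3=e, 4=d, 5=b. Every edge joins two different colors.

5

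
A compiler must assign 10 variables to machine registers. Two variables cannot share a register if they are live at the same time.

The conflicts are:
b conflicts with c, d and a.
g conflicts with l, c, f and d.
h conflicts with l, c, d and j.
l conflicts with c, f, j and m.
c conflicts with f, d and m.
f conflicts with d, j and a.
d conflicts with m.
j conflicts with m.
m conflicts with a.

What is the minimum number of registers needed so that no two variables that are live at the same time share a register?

4

g, l, c, f pairwise conflict, so at least 4 registers are needed.
4 registers suffice: b=3, g=4, h=3, l=2, c=1, f=3, d=2, j=1, m=3, a=1. No two conflicting variables share a register.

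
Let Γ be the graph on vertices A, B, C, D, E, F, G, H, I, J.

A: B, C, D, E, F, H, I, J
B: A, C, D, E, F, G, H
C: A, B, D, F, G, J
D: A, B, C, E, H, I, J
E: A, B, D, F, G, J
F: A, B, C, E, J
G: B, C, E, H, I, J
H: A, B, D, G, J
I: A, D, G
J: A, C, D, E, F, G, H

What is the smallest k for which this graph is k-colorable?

A, D, E, J are mutually adjacent (a clique of size 4), so at least 4 colors are needed.
A valid assignment using 4 colors: A=red, B=green, C=yellow, D=blue, E=yellow, F=blue, G=red, H=yellow, I=green, J=green. Each edge has distinct colors on its endpoints.

4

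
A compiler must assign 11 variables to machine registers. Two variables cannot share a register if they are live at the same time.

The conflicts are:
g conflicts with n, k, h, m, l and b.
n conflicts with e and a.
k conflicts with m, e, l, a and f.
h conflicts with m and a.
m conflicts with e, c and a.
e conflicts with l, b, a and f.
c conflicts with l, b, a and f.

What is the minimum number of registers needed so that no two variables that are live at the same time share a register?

4

k, m, e, a are mutually in conflict, so at least 4 registers are needed.
4 registers suffice: register 1 → {g, e, c}; register 2 → {n, k, h, b}; register 3 → {l, a, f}; register 4 → {m}. Each listed conflict is separated.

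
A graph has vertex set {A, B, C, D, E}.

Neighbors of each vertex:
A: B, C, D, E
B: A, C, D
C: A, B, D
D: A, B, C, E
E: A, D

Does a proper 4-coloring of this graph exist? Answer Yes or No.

Yes

The chromatic number is 4. A, B, C, D are mutually adjacent (a clique of size 4), so at least 4 colors are needed.
4 colors suffice: color 1 → {A}; color 2 → {D}; color 3 → {C, E}; color 4 → {B}.
That is already a proper 4-coloring.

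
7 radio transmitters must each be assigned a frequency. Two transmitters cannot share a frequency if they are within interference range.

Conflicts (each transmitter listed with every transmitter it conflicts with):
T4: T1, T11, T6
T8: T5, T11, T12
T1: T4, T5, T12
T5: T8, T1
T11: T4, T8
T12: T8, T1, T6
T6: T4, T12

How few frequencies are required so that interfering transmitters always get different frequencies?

3

The cycle T6-T4-T11-T8-T12-T6 has odd length 5, so it cannot be 2-colored; at least 3 frequencies are needed.
A valid assignment using 3 frequencies: T4=1, T8=2, T1=2, T5=1, T11=3, T12=1, T6=2. Each listed conflict is separated.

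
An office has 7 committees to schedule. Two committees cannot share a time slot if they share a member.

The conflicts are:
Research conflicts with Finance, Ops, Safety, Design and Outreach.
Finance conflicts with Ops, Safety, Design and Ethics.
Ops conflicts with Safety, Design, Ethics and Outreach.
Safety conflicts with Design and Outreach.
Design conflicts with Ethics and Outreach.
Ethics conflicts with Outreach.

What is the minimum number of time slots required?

Research, Finance, Ops, Safety, Design all conflict with each other, so at least 5 time slots are needed.
5 time slots suffice: time slot 1 → {Design}; time slot 2 → {Ops}; time slot 3 → {Safety, Ethics}; time slot 4 → {Finance, Outreach}; time slot 5 → {Research}. No two conflicting committees share a time slot.

5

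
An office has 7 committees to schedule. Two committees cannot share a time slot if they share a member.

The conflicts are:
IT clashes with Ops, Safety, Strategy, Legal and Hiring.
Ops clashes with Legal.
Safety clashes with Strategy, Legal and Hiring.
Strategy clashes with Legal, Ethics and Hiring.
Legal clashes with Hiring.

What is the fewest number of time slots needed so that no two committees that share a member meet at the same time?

5

IT, Safety, Strategy, Legal, Hiring are mutually in conflict, so at least 5 time slots are needed.
A valid assignment using 5 time slots: IT=3, Ops=2, Safety=5, Strategy=2, Legal=1, Ethics=1, Hiring=4. No two conflicting committees share a time slot.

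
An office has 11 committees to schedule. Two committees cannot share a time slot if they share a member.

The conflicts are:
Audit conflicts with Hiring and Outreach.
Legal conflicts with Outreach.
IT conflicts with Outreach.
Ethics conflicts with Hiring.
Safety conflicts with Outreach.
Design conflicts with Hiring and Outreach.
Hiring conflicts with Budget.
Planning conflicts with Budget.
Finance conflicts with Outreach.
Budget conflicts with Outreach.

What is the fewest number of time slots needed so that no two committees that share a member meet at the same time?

2

Audit and Hiring conflict, so at least 2 time slots are needed.
2 time slots suffice: time slot 1 → {Hiring, Planning, Outreach}; time slot 2 → {Audit, Legal, IT, Ethics, Safety, Design, Finance, Budget}. Every pair that conflicts lands in different time slots.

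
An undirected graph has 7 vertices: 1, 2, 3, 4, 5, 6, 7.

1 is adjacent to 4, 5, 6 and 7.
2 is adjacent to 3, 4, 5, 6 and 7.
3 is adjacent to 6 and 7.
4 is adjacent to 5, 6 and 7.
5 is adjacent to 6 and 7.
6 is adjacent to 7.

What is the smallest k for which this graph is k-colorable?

5

1, 4, 5, 6, 7 are pairwise adjacent (a clique of size 5), so at least 5 colors are needed.
5 colors suffice: color red → {6}; color blue → {7}; color green → {3, 4}; color yellow → {1, 2}; color purple → {5}. Each edge has distinct colors on its endpoints.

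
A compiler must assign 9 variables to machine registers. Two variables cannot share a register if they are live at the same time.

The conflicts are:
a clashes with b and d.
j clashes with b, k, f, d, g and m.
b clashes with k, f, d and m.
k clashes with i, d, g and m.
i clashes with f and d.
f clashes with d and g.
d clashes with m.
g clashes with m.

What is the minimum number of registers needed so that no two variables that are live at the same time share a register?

5

j, b, k, d, m pairwise conflict, so at least 5 registers are needed.
5 registers suffice: a=3, j=4, b=2, k=3, i=2, f=3, d=1, g=1, m=5. Every pair that conflicts lands in different registers.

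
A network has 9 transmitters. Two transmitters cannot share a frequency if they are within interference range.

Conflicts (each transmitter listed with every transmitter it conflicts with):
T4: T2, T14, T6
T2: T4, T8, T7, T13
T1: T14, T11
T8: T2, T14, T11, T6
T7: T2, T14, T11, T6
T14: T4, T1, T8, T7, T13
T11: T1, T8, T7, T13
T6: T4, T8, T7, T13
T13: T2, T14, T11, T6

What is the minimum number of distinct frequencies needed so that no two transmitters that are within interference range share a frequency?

T4 and T14 conflict, so at least 2 frequencies are needed.
2 frequencies suffice: T4=2, T2=1, T1=2, T8=2, T7=2, T14=1, T11=1, T6=1, T13=2. Each listed conflict is separated.

2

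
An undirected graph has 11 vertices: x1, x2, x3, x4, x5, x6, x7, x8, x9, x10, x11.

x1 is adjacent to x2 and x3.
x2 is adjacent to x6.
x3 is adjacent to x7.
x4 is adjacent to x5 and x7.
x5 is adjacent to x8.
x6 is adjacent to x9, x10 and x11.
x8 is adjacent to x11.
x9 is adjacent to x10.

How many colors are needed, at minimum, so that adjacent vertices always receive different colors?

x6, x9, x10 are mutually adjacent, so at least 3 colors are needed.
3 colors suffice: x1=1, x2=2, x3=2, x4=2, x5=3, x6=1, x7=1, x8=1, x9=3, x10=2, x11=2. Each edge has distinct colors on its endpoints.

3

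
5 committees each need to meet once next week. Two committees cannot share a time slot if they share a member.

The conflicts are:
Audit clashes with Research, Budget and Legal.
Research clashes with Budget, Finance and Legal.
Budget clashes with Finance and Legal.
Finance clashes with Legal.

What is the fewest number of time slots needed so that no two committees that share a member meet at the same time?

Research, Budget, Finance, Legal pairwise conflict, so at least 4 time slots are needed.
4 time slots suffice: time slot 1 → {Budget}; time slot 2 → {Legal}; time slot 3 → {Research}; time slot 4 → {Audit, Finance}. No two conflicting committees share a time slot.

4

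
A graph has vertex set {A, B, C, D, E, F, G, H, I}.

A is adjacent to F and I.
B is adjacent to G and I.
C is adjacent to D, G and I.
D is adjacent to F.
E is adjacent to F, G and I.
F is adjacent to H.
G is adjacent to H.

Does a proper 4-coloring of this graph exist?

The chromatic number is 3. The cycle D-C-G-H-F-D has odd length 5, so it cannot be 2-colored; at least 3 colors are needed.
A valid assignment using 3 colors: A=blue, B=blue, C=blue, D=green, E=blue, F=red, G=red, H=blue, I=red.
Since 4 ≥ 3, a proper 4-coloring certainly exists.

Yes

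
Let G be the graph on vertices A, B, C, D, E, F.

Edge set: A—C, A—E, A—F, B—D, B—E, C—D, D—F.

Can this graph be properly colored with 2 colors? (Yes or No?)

No

The cycle A-C-D-B-E-A has odd length 5, so it cannot be 2-colored; at least 3 colors are needed.
So 2 colors are not enough.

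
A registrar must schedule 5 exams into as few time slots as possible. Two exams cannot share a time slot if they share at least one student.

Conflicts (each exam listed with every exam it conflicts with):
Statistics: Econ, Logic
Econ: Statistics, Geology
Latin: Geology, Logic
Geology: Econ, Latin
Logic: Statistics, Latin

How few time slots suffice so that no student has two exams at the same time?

3

The cycle Econ-Geology-Latin-Logic-Statistics-Econ has odd length 5, so it cannot be 2-colored; at least 3 time slots are needed.
A valid assignment using 3 time slots: Statistics=1, Econ=3, Latin=1, Geology=2, Logic=2. Each listed conflict is separated.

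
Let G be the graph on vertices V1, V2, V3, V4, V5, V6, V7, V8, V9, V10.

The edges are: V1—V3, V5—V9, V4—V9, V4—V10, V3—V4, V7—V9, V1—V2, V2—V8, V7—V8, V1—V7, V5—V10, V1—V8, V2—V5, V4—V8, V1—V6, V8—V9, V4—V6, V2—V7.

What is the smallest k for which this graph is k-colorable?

4

V1, V2, V7, V8 form a clique, so at least 4 colors are needed.
4 colors suffice: color 1 → {V1, V4, V5}; color 2 → {V3, V6, V8, V10}; color 3 → {V2, V9}; color 4 → {V7}. Each edge has distinct colors on its endpoints.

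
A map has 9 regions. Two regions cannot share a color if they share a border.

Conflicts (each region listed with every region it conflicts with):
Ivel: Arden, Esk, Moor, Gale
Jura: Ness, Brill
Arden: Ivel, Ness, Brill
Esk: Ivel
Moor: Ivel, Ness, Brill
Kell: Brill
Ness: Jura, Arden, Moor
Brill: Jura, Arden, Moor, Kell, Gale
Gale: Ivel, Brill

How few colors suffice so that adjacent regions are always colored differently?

Kell and Brill conflict, so at least 2 colors are needed.
One proper 2-coloring: Ivel=1, Jura=2, Arden=2, Esk=2, Moor=2, Kell=2, Ness=1, Brill=1, Gale=2. Each listed conflict is separated.

2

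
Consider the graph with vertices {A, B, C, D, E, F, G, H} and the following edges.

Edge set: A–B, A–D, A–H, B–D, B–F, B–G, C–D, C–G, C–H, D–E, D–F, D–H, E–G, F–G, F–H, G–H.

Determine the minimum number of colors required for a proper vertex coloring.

C, D, H form a triangle, so at least 3 colors are needed.
3 colors suffice: color red → {D, G}; color blue → {B, E, H}; color green → {A, C, F}. Each edge has distinct colors on its endpoints.

3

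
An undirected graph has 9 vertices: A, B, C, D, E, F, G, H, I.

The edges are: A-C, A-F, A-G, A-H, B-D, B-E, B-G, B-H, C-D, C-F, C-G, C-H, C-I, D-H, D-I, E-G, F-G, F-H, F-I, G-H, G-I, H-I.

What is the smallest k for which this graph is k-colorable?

A, C, F, G, H are pairwise adjacent (a clique of size 5), so at least 5 colors are needed.
5 colors suffice: color red → {D, G}; color blue → {E, H}; color green → {B, C}; color yellow → {A, I}; color purple → {F}. No two adjacent vertices share a color.

5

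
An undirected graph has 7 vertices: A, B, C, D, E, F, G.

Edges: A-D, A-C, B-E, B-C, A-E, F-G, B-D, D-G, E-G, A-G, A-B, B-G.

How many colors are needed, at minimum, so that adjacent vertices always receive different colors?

A, B, E, G are pairwise adjacent (a clique of size 4), so at least 4 colors are needed.
A valid assignment using 4 colors: A=3, B=2, C=1, D=4, E=4, F=2, G=1. No two adjacent vertices share a color.

4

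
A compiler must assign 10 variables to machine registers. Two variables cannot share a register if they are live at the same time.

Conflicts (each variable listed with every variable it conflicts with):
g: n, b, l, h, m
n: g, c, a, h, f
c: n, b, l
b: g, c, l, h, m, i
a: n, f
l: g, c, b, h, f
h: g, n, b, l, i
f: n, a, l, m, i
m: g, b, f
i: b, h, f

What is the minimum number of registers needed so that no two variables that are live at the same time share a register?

4

g, b, l, h pairwise conflict, so at least 4 registers are needed.
A valid assignment using 4 registers: g=3, n=2, c=3, b=1, a=3, l=2, h=4, f=1, m=2, i=2. Every pair that conflicts lands in different registers.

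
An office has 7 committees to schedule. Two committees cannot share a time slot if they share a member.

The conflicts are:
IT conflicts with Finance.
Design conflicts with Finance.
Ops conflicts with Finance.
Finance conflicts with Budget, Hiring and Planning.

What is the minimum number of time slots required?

2

Finance and Budget conflict, so at least 2 time slots are needed.
2 time slots suffice: time slot 1 → {Finance}; time slot 2 → {IT, Design, Ops, Budget, Hiring, Planning}. Every pair that conflicts lands in different time slots.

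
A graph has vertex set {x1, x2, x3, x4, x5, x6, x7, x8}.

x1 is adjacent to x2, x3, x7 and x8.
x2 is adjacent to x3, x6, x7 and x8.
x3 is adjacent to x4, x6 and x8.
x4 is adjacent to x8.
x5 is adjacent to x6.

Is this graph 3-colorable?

No

x1, x2, x3, x8 are mutually adjacent (a clique of size 4), so at least 4 colors are needed.
So 3 colors are not enough.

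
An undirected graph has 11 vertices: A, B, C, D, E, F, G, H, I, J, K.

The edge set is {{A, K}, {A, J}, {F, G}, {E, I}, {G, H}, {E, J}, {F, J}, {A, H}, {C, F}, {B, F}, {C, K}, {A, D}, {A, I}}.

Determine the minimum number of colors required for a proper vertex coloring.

3

The cycle H-G-F-J-A-H has odd length 5, so it cannot be 2-colored; at least 3 colors are needed.
3 colors suffice: color 1 → {A, E, F}; color 2 → {B, D, G, I, J, K}; color 3 → {C, H}. No two adjacent vertices share a color.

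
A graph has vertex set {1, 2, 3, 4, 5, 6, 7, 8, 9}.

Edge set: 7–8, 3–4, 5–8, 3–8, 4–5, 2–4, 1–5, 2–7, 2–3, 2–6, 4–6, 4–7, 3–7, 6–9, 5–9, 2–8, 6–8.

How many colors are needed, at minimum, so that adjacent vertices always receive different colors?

4

2, 3, 4, 7 are pairwise adjacent (a clique of size 4), so at least 4 colors are needed.
4 colors suffice: color a → {2, 5}; color b → {1, 4, 8, 9}; color c → {3, 6}; color d → {7}. Every edge joins two different colors.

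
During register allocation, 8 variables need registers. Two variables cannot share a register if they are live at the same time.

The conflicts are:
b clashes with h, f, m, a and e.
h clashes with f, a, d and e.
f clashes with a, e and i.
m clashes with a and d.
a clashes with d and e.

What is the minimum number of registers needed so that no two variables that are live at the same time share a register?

5

b, h, f, a, e all conflict with each other, so at least 5 registers are needed.
5 registers suffice: register 1 → {a, i}; register 2 → {b, d}; register 3 → {h, m}; register 4 → {f}; register 5 → {e}. Each listed conflict is separated.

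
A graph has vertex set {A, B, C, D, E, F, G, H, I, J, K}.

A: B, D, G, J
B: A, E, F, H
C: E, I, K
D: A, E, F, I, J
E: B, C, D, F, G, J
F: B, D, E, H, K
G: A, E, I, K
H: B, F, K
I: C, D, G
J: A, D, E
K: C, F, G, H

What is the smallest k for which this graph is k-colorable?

D, E, J form a triangle, so at least 3 colors are needed.
3 colors suffice: color 1 → {A, E, H, I}; color 2 → {C, F, G, J}; color 3 → {B, D, K}. Each edge has distinct colors on its endpoints.

3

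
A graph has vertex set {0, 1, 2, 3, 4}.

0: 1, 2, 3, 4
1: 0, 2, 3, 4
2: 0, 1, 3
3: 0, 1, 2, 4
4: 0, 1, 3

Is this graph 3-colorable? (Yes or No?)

0, 1, 3, 4 form a clique, so at least 4 colors are needed.
So 3 colors are not enough.

No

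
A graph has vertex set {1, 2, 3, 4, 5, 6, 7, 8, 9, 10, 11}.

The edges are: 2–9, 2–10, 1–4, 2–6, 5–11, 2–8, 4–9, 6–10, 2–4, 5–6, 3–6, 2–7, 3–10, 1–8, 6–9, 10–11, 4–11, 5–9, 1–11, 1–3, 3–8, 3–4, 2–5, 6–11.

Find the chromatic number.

2, 5, 6, 9 form a clique, so at least 4 colors are needed.
4 colors suffice: 1=green, 2=red, 3=red, 4=blue, 5=yellow, 6=blue, 7=blue, 8=blue, 9=green, 10=green, 11=red. Each edge has distinct colors on its endpoints.

4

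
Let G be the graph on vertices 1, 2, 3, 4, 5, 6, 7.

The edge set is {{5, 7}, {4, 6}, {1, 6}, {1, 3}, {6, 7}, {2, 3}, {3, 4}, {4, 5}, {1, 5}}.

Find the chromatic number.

1 and 6 are adjacent, so at least 2 colors are needed.
2 colors suffice: 1=red, 2=red, 3=blue, 4=red, 5=blue, 6=blue, 7=red. No two adjacent vertices share a color.

2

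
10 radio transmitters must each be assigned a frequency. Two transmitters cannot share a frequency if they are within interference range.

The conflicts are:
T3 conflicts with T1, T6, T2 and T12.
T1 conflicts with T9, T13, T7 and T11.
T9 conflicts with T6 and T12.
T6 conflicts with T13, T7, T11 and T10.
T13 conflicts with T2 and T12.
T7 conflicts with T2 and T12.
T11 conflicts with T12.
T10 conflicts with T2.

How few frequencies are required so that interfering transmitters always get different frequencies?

T10 and T2 conflict, so at least 2 frequencies are needed.
A valid assignment using 2 frequencies: T3=2, T1=1, T9=2, T6=1, T13=2, T7=2, T11=2, T10=2, T2=1, T12=1. Every pair that conflicts lands in different frequencies.

2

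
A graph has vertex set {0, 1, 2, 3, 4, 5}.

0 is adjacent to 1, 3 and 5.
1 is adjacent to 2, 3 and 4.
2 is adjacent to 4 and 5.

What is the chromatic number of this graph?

0, 1, 3 are pairwise adjacent, so at least 3 colors are needed.
3 colors suffice: color a → {1, 5}; color b → {0, 2}; color c → {3, 4}. Each edge has distinct colors on its endpoints.

3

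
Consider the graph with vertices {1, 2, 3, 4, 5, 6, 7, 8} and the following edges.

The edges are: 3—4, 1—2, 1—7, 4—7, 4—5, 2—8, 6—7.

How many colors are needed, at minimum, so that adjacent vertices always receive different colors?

2

1 and 2 are adjacent, so at least 2 colors are needed.
One proper 2-coloring: 1=red, 2=blue, 3=blue, 4=red, 5=blue, 6=red, 7=blue, 8=red. Every edge joins two different colors.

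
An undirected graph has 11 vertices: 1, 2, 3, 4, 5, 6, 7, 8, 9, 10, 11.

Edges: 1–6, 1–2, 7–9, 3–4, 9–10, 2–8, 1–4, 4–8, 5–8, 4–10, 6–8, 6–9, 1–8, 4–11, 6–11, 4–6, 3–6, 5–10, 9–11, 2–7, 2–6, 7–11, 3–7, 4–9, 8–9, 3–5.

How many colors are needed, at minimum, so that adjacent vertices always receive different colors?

1, 2, 6, 8 are mutually adjacent (a clique of size 4), so at least 4 colors are needed.
4 colors suffice: color a → {5, 6, 7}; color b → {2, 4}; color c → {3, 8, 10, 11}; color d → {1, 9}. Every edge joins two different colors.

4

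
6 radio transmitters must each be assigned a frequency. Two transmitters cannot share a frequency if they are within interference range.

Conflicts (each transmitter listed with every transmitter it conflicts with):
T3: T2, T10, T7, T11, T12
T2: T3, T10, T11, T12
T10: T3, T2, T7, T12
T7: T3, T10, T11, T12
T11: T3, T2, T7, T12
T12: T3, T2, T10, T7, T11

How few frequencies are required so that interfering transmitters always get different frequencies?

4

T3, T2, T10, T12 pairwise conflict, so at least 4 frequencies are needed.
4 frequencies suffice: frequency 1 → {T12}; frequency 2 → {T3}; frequency 3 → {T2, T7}; frequency 4 → {T10, T11}. No two conflicting transmitters share a frequency.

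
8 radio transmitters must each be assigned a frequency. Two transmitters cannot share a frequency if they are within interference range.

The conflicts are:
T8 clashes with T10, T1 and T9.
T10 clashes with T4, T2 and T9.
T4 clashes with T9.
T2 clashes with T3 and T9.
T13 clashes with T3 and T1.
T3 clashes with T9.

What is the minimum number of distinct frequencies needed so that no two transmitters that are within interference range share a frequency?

3

T10, T4, T9 pairwise conflict, so at least 3 frequencies are needed.
3 frequencies suffice: frequency 1 → {T1, T9}; frequency 2 → {T10, T3}; frequency 3 → {T8, T4, T2, T13}. No two conflicting transmitters share a frequency.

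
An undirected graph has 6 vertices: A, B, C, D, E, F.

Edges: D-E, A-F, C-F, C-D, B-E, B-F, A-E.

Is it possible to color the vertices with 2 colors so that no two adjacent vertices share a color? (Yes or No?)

The cycle C-F-A-E-D-C has odd length 5, so it cannot be 2-colored; at least 3 colors are needed.
So 2 colors are not enough.

No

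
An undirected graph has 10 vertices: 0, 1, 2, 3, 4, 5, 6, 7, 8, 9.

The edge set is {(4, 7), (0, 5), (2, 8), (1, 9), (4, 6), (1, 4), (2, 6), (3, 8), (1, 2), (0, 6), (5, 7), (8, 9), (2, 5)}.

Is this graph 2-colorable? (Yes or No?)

The cycle 2-1-4-7-5-2 has odd length 5, so it cannot be 2-colored; at least 3 colors are needed.
So 2 colors are not enough.

No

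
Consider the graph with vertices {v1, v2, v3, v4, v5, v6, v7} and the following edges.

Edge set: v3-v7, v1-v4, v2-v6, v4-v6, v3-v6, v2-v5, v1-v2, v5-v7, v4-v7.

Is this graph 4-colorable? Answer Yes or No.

The chromatic number is 3. The cycle v5-v7-v3-v6-v2-v5 has odd length 5, so it cannot be 2-colored; at least 3 colors are needed.
3 colors suffice: color R → {v1, v6, v7}; color B → {v2, v3, v4}; color G → {v5}.
Since 4 ≥ 3, a proper 4-coloring certainly exists.

Yes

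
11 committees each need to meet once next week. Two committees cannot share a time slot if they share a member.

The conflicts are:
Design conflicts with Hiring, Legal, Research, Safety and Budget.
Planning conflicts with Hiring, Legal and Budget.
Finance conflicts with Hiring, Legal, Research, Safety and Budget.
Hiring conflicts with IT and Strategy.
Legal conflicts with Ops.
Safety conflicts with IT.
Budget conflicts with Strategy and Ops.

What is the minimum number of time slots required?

Design and Budget conflict, so at least 2 time slots are needed.
Using 2 time slots: Design=2, Planning=2, Finance=2, Hiring=1, Legal=1, Research=1, Safety=1, Budget=1, IT=2, Strategy=2, Ops=2. No two conflicting committees share a time slot.

2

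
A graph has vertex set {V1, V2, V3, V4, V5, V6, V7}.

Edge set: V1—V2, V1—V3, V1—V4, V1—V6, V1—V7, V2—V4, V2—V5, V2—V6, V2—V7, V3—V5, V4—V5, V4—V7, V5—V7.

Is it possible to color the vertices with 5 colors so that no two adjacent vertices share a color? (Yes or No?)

Yes

The chromatic number is 4. V2, V4, V5, V7 are pairwise adjacent (a clique of size 4), so at least 4 colors are needed.
4 colors suffice: color 1 → {V2, V3}; color 2 → {V1, V5}; color 3 → {V4, V6}; color 4 → {V7}.
Since 5 ≥ 4, a proper 5-coloring certainly exists.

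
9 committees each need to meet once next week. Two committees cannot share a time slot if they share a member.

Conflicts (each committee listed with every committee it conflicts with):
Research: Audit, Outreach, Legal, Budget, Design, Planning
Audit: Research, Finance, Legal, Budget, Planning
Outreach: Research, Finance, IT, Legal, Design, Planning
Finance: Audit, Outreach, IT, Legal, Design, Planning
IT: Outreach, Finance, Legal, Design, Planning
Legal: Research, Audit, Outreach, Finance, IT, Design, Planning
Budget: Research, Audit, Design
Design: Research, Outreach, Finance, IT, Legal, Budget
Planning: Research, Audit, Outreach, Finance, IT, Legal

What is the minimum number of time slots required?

Outreach, Finance, IT, Legal, Planning are mutually in conflict, so at least 5 time slots are needed.
Using 5 time slots: Research=2, Audit=3, Outreach=3, Finance=2, IT=5, Legal=1, Budget=1, Design=4, Planning=4. Every pair that conflicts lands in different time slots.

5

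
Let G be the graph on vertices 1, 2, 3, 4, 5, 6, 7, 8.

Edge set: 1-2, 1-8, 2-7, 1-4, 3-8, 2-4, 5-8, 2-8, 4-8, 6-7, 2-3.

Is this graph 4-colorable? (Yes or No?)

The chromatic number is 4. 1, 2, 4, 8 are mutually adjacent (a clique of size 4), so at least 4 colors are needed.
A valid assignment using 4 colors: 1=yellow, 2=blue, 3=green, 4=green, 5=blue, 6=blue, 7=red, 8=red.
That is already a proper 4-coloring.

Yes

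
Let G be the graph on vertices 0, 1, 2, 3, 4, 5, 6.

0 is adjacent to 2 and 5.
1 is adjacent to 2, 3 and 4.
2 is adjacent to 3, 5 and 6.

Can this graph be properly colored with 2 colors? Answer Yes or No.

No

0, 2, 5 are pairwise adjacent, so at least 3 colors are needed.
So 2 colors are not enough.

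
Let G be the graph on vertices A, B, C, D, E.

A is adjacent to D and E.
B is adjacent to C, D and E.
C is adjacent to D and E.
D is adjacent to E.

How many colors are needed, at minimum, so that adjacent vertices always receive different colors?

4

B, C, D, E are mutually adjacent (a clique of size 4), so at least 4 colors are needed.
4 colors suffice: color 1 → {D}; color 2 → {E}; color 3 → {A, C}; color 4 → {B}. No two adjacent vertices share a color.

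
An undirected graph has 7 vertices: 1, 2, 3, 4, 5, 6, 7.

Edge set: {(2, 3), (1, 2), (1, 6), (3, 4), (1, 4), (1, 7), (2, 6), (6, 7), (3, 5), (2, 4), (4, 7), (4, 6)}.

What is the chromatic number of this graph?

1, 2, 4, 6 form a clique, so at least 4 colors are needed.
4 colors suffice: color a → {4, 5}; color b → {2, 7}; color c → {1, 3}; color d → {6}. Each edge has distinct colors on its endpoints.

4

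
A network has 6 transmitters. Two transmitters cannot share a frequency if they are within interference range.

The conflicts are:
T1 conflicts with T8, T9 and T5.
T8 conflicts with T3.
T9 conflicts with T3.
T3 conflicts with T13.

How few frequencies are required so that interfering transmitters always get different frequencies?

T8 and T3 conflict, so at least 2 frequencies are needed.
2 frequencies suffice: frequency 1 → {T1, T3}; frequency 2 → {T8, T9, T5, T13}. Each listed conflict is separated.

2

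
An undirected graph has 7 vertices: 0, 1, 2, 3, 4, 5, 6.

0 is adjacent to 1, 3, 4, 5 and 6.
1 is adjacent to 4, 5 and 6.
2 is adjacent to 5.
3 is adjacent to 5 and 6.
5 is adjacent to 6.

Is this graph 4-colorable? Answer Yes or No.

The chromatic number is 4. 0, 1, 5, 6 form a clique, so at least 4 colors are needed.
4 colors suffice: 0=blue, 1=yellow, 2=blue, 3=yellow, 4=red, 5=red, 6=green.
That is already a proper 4-coloring.

Yes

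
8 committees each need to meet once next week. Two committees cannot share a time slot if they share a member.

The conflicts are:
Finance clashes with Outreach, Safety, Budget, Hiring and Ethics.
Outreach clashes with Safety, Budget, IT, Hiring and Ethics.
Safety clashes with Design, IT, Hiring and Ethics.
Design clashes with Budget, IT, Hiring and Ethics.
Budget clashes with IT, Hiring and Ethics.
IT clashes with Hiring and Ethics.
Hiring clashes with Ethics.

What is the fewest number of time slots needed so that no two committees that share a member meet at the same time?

5

Safety, Design, IT, Hiring, Ethics all conflict with each other, so at least 5 time slots are needed.
Using 5 time slots: Finance=3, Outreach=5, Safety=4, Design=5, Budget=4, IT=3, Hiring=2, Ethics=1. Each listed conflict is separated.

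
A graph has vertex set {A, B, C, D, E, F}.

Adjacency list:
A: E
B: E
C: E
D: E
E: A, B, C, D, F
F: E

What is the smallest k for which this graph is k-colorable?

B and E are adjacent, so at least 2 colors are needed.
One proper 2-coloring: A=2, B=2, C=2, D=2, E=1, F=2. Every edge joins two different colors.

2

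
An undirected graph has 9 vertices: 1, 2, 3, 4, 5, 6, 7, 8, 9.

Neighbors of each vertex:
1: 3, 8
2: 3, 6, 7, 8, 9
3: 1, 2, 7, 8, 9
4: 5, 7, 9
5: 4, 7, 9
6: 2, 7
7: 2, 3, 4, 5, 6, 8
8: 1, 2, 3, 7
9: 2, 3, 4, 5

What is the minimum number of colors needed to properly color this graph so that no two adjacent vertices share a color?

4

2, 3, 7, 8 form a clique, so at least 4 colors are needed.
4 colors suffice: color a → {1, 7, 9}; color b → {2, 4}; color c → {3, 5, 6}; color d → {8}. Each edge has distinct colors on its endpoints.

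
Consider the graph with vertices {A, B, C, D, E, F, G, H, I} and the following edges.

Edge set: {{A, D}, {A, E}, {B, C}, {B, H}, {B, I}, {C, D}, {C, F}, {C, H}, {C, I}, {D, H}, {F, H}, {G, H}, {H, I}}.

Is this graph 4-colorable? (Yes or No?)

The chromatic number is 4. B, C, H, I are pairwise adjacent (a clique of size 4), so at least 4 colors are needed.
4 colors suffice: A=red, B=yellow, C=blue, D=green, E=blue, F=green, G=blue, H=red, I=green.
That is already a proper 4-coloring.

Yes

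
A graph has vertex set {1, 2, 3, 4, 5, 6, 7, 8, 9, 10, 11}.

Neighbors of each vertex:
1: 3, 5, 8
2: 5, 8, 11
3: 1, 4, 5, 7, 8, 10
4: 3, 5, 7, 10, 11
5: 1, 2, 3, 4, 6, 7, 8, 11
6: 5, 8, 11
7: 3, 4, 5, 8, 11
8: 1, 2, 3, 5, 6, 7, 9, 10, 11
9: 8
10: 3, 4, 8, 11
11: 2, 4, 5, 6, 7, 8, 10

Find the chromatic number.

4

2, 5, 8, 11 are pairwise adjacent (a clique of size 4), so at least 4 colors are needed.
4 colors suffice: 1=d, 2=d, 3=c, 4=a, 5=b, 6=d, 7=d, 8=a, 9=b, 10=b, 11=c. Each edge has distinct colors on its endpoints.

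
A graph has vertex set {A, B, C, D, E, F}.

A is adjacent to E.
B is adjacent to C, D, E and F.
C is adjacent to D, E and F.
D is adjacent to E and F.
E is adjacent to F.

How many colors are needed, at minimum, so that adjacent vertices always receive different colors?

5

B, C, D, E, F are mutually adjacent (a clique of size 5), so at least 5 colors are needed.
5 colors suffice: A=2, B=2, C=4, D=5, E=1, F=3. No two adjacent vertices share a color.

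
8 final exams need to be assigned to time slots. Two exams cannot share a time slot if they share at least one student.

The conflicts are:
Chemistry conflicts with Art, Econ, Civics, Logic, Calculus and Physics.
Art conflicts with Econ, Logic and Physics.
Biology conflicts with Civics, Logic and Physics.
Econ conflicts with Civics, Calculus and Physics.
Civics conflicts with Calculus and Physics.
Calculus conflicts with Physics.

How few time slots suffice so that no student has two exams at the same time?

5

Chemistry, Econ, Civics, Calculus, Physics pairwise conflict, so at least 5 time slots are needed.
Using 5 time slots: Chemistry=1, Art=3, Biology=1, Econ=4, Civics=3, Logic=2, Calculus=5, Physics=2. Each listed conflict is separated.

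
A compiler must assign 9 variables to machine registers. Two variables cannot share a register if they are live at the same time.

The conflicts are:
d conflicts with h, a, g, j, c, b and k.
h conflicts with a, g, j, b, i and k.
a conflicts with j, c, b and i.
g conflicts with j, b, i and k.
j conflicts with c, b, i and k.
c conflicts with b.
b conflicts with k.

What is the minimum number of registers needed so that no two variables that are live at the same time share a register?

6

d, h, g, j, b, k are mutually in conflict, so at least 6 registers are needed.
A valid assignment using 6 registers: d=3, h=2, a=5, g=5, j=1, c=2, b=4, i=3, k=6. No two conflicting variables share a register.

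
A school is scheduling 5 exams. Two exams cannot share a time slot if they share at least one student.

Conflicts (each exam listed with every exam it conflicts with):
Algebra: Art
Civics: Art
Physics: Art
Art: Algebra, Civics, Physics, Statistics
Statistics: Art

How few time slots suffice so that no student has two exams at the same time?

2

Algebra and Art conflict, so at least 2 time slots are needed.
2 time slots suffice: time slot 1 → {Art}; time slot 2 → {Algebra, Civics, Physics, Statistics}. No two conflicting exams share a time slot.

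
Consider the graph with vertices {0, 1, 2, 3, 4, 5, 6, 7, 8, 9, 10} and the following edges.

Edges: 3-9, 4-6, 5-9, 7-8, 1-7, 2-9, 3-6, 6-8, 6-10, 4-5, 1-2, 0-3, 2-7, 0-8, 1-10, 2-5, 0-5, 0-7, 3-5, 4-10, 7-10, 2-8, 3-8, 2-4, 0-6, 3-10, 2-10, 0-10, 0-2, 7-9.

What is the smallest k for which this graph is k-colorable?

4

0, 3, 6, 10 are pairwise adjacent (a clique of size 4), so at least 4 colors are needed.
A valid assignment using 4 colors: 0=b, 1=b, 2=a, 3=a, 4=b, 5=c, 6=d, 7=d, 8=c, 9=b, 10=c. No two adjacent vertices share a color.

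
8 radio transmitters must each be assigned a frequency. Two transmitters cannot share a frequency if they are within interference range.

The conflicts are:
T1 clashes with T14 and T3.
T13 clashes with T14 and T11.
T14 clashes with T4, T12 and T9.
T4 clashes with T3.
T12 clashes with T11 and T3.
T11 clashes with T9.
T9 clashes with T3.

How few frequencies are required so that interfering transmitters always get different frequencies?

2

T13 and T14 conflict, so at least 2 frequencies are needed.
2 frequencies suffice: frequency 1 → {T14, T11, T3}; frequency 2 → {T1, T13, T4, T12, T9}. Every pair that conflicts lands in different frequencies.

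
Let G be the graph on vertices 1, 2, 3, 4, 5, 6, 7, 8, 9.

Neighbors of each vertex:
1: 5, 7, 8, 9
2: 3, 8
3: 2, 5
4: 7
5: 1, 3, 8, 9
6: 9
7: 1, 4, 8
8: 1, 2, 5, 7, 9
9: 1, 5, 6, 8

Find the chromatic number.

4

1, 5, 8, 9 are pairwise adjacent (a clique of size 4), so at least 4 colors are needed.
4 colors suffice: color red → {3, 4, 6, 8}; color blue → {2, 7, 9}; color green → {5}; color yellow → {1}. Each edge has distinct colors on its endpoints.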